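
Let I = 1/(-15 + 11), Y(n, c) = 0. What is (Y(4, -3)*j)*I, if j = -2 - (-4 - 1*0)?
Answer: 0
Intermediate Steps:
j = 2 (j = -2 - (-4 + 0) = -2 - 1*(-4) = -2 + 4 = 2)
I = -¼ (I = 1/(-4) = -¼ ≈ -0.25000)
(Y(4, -3)*j)*I = (0*2)*(-¼) = 0*(-¼) = 0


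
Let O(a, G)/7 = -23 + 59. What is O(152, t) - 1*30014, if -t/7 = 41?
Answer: -29762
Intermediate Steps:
t = -287 (t = -7*41 = -287)
O(a, G) = 252 (O(a, G) = 7*(-23 + 59) = 7*36 = 252)
O(152, t) - 1*30014 = 252 - 1*30014 = 252 - 30014 = -29762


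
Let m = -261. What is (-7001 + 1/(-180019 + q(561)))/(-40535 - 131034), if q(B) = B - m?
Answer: 1254558198/30744650093 ≈ 0.040806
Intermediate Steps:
q(B) = 261 + B (q(B) = B - 1*(-261) = B + 261 = 261 + B)
(-7001 + 1/(-180019 + q(561)))/(-40535 - 131034) = (-7001 + 1/(-180019 + (261 + 561)))/(-40535 - 131034) = (-7001 + 1/(-180019 + 822))/(-171569) = (-7001 + 1/(-179197))*(-1/171569) = (-7001 - 1/179197)*(-1/171569) = -1254558198/179197*(-1/171569) = 1254558198/30744650093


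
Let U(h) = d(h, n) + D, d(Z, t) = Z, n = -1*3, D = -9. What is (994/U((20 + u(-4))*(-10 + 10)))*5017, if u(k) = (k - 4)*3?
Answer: -4986898/9 ≈ -5.5410e+5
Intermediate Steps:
u(k) = -12 + 3*k (u(k) = (-4 + k)*3 = -12 + 3*k)
n = -3
U(h) = -9 + h (U(h) = h - 9 = -9 + h)
(994/U((20 + u(-4))*(-10 + 10)))*5017 = (994/(-9 + (20 + (-12 + 3*(-4)))*(-10 + 10)))*5017 = (994/(-9 + (20 + (-12 - 12))*0))*5017 = (994/(-9 + (20 - 24)*0))*5017 = (994/(-9 - 4*0))*5017 = (994/(-9 + 0))*5017 = (994/(-9))*5017 = (994*(-⅑))*5017 = -994/9*5017 = -4986898/9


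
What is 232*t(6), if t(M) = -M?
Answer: -1392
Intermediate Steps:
232*t(6) = 232*(-1*6) = 232*(-6) = -1392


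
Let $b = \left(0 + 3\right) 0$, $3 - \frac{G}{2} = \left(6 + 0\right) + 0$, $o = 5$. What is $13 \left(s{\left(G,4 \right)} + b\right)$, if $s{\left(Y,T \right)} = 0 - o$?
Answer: $-65$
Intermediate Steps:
$G = -6$ ($G = 6 - 2 \left(\left(6 + 0\right) + 0\right) = 6 - 2 \left(6 + 0\right) = 6 - 12 = -6$)
$s{\left(Y,T \right)} = -5$ ($s{\left(Y,T \right)} = 0 - 5 = -5$)
$b = 0$ ($b = 3 \cdot 0 = 0$)
$13 \left(s{\left(G,4 \right)} + b\right) = 13 \left(-5 + 0\right) = 13 \left(-5\right) = -65$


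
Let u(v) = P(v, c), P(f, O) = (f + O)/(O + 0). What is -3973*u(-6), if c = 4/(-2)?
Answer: -15892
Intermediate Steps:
c = -2 (c = 4*(-½) = -2)
P(f, O) = (O + f)/O
u(v) = 1 - v/2 (u(v) = (-2 + v)/(-2) = -(-2 + v)/2 = 1 - v/2)
-3973*u(-6) = -3973*(1 - ½*(-6)) = -3973*(1 + 3) = -3973*4 = -15892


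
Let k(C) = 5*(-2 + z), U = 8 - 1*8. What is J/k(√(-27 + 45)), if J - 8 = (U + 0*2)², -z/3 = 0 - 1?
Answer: 8/5 ≈ 1.6000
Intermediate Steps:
z = 3 (z = -3*(0 - 1) = -3*(-1) = 3)
U = 0 (U = 8 - 8 = 0)
k(C) = 5 (k(C) = 5*(-2 + 3) = 5*1 = 5)
J = 8 (J = 8 + (0 + 0*2)² = 8 + (0 + 0)² = 8 + 0² = 8 + 0 = 8)
J/k(√(-27 + 45)) = 8/5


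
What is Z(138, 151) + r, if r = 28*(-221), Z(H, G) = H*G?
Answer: 14650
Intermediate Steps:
Z(H, G) = G*H
r = -6188
Z(138, 151) + r = 151*138 - 6188 = 20838 - 6188 = 14650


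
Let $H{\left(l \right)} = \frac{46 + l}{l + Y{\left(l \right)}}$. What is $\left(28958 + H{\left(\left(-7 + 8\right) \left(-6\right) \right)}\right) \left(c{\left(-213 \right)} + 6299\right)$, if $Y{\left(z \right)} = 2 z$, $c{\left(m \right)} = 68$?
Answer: $\frac{1659252934}{9} \approx 1.8436 \cdot 10^{8}$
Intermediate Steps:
$H{\left(l \right)} = \frac{46 + l}{3 l}$ ($H{\left(l \right)} = \frac{46 + l}{l + 2 l} = \frac{46 + l}{3 l}$)
$\left(28958 + H{\left(\left(-7 + 8\right) \left(-6\right) \right)}\right) \left(c{\left(-213 \right)} + 6299\right) = \left(28958 + \frac{46 + \left(-7 + 8\right) \left(-6\right)}{3 \left(-7 + 8\right) \left(-6\right)}\right) \left(68 + 6299\right) = \left(28958 + \frac{46 + 1 \left(-6\right)}{3 \cdot 1 \left(-6\right)}\right) 6367 = \left(28958 + \frac{46 - 6}{3 \left(-6\right)}\right) 6367 = \left(28958 + \frac{1}{3} \left(- \frac{1}{6}\right) 40\right) 6367 = \left(28958 - \frac{20}{9}\right) 6367 = \frac{260602}{9} \cdot 6367 = \frac{1659252934}{9}$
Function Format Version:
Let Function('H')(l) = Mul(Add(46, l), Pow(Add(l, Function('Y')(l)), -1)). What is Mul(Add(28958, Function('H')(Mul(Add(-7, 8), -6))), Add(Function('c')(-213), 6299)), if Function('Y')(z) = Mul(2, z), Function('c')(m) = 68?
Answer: Rational(1659252934, 9) ≈ 1.8436e+8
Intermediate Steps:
Function('H')(l) = Mul(Rational(1, 3), Pow(l, -1), Add(46, l)) (Function('H')(l) = Mul(Add(46, l), Pow(Add(l, Mul(2, l)), -1)) = Mul(Add(46, l), Pow(Mul(3, l), -1)) = Mul(Add(46, l), Mul(Rational(1, 3), Pow(l, -1))) = Mul(Rational(1, 3), Pow(l, -1), Add(46, l)))
Mul(Add(28958, Function('H')(Mul(Add(-7, 8), -6))), Add(Function('c')(-213), 6299)) = Mul(Add(28958, Mul(Rational(1, 3), Pow(Mul(Add(-7, 8), -6), -1), Add(46, Mul(Add(-7, 8), -6)))), Add(68, 6299)) = Mul(Add(28958, Mul(Rational(1, 3), Pow(Mul(1, -6), -1), Add(46, Mul(1, -6)))), 6367) = Mul(Add(28958, Mul(Rational(1, 3), Pow(-6, -1), Add(46, -6))), 6367) = Mul(Add(28958, Mul(Rational(1, 3), Rational(-1, 6), 40)), 6367) = Mul(Add(28958, Rational(-20, 9)), 6367) = Mul(Rational(260602, 9), 6367) = Rational(1659252934, 9)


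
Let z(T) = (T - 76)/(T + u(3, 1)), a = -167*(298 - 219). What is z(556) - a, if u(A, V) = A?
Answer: 7375367/559 ≈ 13194.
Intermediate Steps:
a = -13193 (a = -167*79 = -13193)
z(T) = (-76 + T)/(3 + T) (z(T) = (T - 76)/(T + 3) = (-76 + T)/(3 + T))
z(556) - a = (-76 + 556)/(3 + 556) - 1*(-13193) = 480/559 + 13193 = 7375367/559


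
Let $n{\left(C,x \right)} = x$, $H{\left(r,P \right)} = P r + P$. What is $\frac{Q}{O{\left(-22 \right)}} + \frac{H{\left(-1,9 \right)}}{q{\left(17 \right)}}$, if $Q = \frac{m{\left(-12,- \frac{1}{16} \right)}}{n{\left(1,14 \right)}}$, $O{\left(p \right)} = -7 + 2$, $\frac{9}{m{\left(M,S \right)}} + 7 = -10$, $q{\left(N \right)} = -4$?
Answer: $\frac{9}{1190} \approx 0.007563$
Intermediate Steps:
$m{\left(M,S \right)} = - \frac{9}{17}$ ($m{\left(M,S \right)} = \frac{9}{-7 - 10} = \frac{9}{-17} = 9 \left(- \frac{1}{17}\right) = - \frac{9}{17}$)
$H{\left(r,P \right)} = P + P r$
$O{\left(p \right)} = -5$
$Q = - \frac{9}{238}$ ($Q = - \frac{9}{17 \cdot 14} = \left(- \frac{9}{17}\right) \frac{1}{14} = - \frac{9}{238} \approx -0.037815$)
$\frac{Q}{O{\left(-22 \right)}} + \frac{H{\left(-1,9 \right)}}{q{\left(17 \right)}} = - \frac{9}{238 \left(-5\right)} + \frac{9 \left(1 - 1\right)}{-4} = \left(- \frac{9}{238}\right) \left(- \frac{1}{5}\right) + 9 \cdot 0 \left(- \frac{1}{4}\right) = \frac{9}{1190} + 0 \left(- \frac{1}{4}\right) = \frac{9}{1190} + 0 = \frac{9}{1190}$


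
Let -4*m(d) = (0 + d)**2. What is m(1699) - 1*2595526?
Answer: -13268705/4 ≈ -3.3172e+6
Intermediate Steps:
m(d) = -d**2/4 (m(d) = -(0 + d)**2/4 = -d**2/4)
m(1699) - 1*2595526 = -1/4*1699**2 - 1*2595526 = -1/4*2886601 - 2595526 = -2886601/4 - 2595526 = -13268705/4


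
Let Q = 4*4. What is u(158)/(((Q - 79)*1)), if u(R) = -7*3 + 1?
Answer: 20/63 ≈ 0.31746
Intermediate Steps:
u(R) = -20 (u(R) = -21 + 1 = -20)
Q = 16
u(158)/(((Q - 79)*1)) = -20/(16 - 79) = -20/((-63*1)) = -20/(-63) = -20*(-1/63) = 20/63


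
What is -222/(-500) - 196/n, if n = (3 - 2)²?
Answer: -48889/250 ≈ -195.56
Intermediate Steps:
n = 1 (n = 1² = 1)
-222/(-500) - 196/n = -222/(-500) - 196/1 = -222*(-1/500) - 196*1 = 111/250 - 196 = -48889/250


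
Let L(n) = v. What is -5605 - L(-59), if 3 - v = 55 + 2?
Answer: -5551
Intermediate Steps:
v = -54 (v = 3 - (55 + 2) = 3 - 1*57 = 3 - 57 = -54)
L(n) = -54
-5605 - L(-59) = -5605 - 1*(-54) = -5605 + 54 = -5551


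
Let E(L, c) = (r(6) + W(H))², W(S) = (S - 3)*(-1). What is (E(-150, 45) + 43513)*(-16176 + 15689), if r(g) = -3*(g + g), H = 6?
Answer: -21931558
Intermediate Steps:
r(g) = -6*g
W(S) = 3 - S (W(S) = (-3 + S)*(-1) = 3 - S)
E(L, c) = 1521 (E(L, c) = (-6*6 + (3 - 1*6))² = (-36 + (3 - 6))² = (-36 - 3)² = (-39)² = 1521)
(E(-150, 45) + 43513)*(-16176 + 15689) = (1521 + 43513)*(-16176 + 15689) = 45034*(-487) = -21931558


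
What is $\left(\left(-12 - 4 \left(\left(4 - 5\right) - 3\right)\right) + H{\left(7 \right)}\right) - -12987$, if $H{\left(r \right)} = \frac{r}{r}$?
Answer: $12992$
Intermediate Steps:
$H{\left(r \right)} = 1$
$\left(\left(-12 - 4 \left(\left(4 - 5\right) - 3\right)\right) + H{\left(7 \right)}\right) - -12987 = \left(\left(-12 - 4 \left(\left(4 - 5\right) - 3\right)\right) + 1\right) - -12987 = \left(\left(-12 - 4 \left(\left(4 - 5\right) - 3\right)\right) + 1\right) + 12987 = \left(\left(-12 - 4 \left(-1 - 3\right)\right) + 1\right) + 12987 = \left(\left(-12 - -16\right) + 1\right) + 12987 = \left(\left(-12 + 16\right) + 1\right) + 12987 = \left(4 + 1\right) + 12987 = 5 + 12987 = 12992$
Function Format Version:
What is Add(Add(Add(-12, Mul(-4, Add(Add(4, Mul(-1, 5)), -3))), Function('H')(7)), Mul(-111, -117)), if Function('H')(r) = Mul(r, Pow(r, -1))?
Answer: 12992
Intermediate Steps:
Function('H')(r) = 1
Add(Add(Add(-12, Mul(-4, Add(Add(4, Mul(-1, 5)), -3))), Function('H')(7)), Mul(-111, -117)) = Add(Add(Add(-12, Mul(-4, Add(Add(4, Mul(-1, 5)), -3))), 1), Mul(-111, -117)) = Add(Add(Add(-12, Mul(-4, Add(Add(4, -5), -3))), 1), 12987) = Add(Add(Add(-12, Mul(-4, Add(-1, -3))), 1), 12987) = Add(Add(Add(-12, Mul(-4, -4)), 1), 12987) = Add(Add(Add(-12, 16), 1), 12987) = Add(Add(4, 1), 12987) = Add(5, 12987) = 12992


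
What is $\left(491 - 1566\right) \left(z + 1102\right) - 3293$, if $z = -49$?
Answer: $-1135268$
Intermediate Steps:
$\left(491 - 1566\right) \left(z + 1102\right) - 3293 = \left(491 - 1566\right) \left(-49 + 1102\right) - 3293 = \left(-1075\right) 1053 - 3293 = -1131975 - 3293 = -1135268$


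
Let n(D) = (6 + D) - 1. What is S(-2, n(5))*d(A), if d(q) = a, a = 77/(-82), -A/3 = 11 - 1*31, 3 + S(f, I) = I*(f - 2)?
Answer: 3311/82 ≈ 40.378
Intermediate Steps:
n(D) = 5 + D
S(f, I) = -3 + I*(-2 + f) (S(f, I) = -3 + I*(f - 2) = -3 + I*(-2 + f))
A = 60 (A = -3*(11 - 1*31) = -3*(11 - 31) = -3*(-20) = 60)
a = -77/82 (a = 77*(-1/82) = -77/82 ≈ -0.93902)
d(q) = -77/82
S(-2, n(5))*d(A) = (-3 - 2*(5 + 5) + (5 + 5)*(-2))*(-77/82) = (-3 - 2*10 + 10*(-2))*(-77/82) = (-3 - 20 - 20)*(-77/82) = -43*(-77/82) = 3311/82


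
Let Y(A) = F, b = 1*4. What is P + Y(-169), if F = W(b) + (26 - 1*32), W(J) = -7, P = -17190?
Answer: -17203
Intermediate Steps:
b = 4
F = -13 (F = -7 + (26 - 1*32) = -7 + (26 - 32) = -7 - 6 = -13)
Y(A) = -13
P + Y(-169) = -17190 - 13 = -17203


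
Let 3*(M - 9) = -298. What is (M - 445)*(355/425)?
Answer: -114026/255 ≈ -447.16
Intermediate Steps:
M = -271/3 (M = 9 + (⅓)*(-298) = 9 - 298/3 = -271/3 ≈ -90.333)
(M - 445)*(355/425) = (-271/3 - 445)*(355/425) = -570130/(3*425) = -1606/3*71/85 = -114026/255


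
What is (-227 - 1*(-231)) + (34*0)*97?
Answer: 4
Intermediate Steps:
(-227 - 1*(-231)) + (34*0)*97 = (-227 + 231) + 0*97 = 4 + 0 = 4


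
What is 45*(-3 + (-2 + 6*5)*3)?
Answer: 3645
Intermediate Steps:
45*(-3 + (-2 + 6*5)*3) = 45*(-3 + (-2 + 30)*3) = 45*(-3 + 28*3) = 45*(-3 + 84) = 45*81 = 3645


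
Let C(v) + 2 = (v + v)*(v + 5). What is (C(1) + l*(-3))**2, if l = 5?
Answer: 25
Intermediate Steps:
C(v) = -2 + 2*v*(5 + v) (C(v) = -2 + (v + v)*(v + 5) = -2 + (2*v)*(5 + v) = -2 + 2*v*(5 + v))
(C(1) + l*(-3))**2 = ((-2 + 2*1**2 + 10*1) + 5*(-3))**2 = ((-2 + 2*1 + 10) - 15)**2 = ((-2 + 2 + 10) - 15)**2 = (10 - 15)**2 = (-5)**2 = 25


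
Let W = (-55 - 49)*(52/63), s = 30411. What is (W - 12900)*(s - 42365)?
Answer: 9779663032/63 ≈ 1.5523e+8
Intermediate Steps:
W = -5408/63 ≈ -85.841
(W - 12900)*(s - 42365) = (-5408/63 - 12900)*(30411 - 42365) = -818108/63*(-11954) = 9779663032/63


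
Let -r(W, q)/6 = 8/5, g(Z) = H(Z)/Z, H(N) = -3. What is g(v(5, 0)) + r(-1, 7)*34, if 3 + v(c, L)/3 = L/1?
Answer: -4891/15 ≈ -326.07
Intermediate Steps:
v(c, L) = -9 + 3*L (v(c, L) = -9 + 3*(L/1) = -9 + 3*(L*1) = -9 + 3*L)
g(Z) = -3/Z
r(W, q) = -48/5
g(v(5, 0)) + r(-1, 7)*34 = -3/(-9 + 3*0) - 48/5*34 = -3/(-9 + 0) - 1632/5 = -3/(-9) - 1632/5 = -3*(-⅑) - 1632/5 = ⅓ - 1632/5 = -4891/15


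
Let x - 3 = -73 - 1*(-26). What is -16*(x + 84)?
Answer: -640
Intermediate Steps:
x = -44 (x = 3 + (-73 - 1*(-26)) = 3 + (-73 + 26) = 3 - 47 = -44)
-16*(x + 84) = -16*(-44 + 84) = -16*40 = -640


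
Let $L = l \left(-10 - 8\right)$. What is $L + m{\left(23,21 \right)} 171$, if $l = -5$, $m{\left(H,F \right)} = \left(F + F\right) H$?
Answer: $165276$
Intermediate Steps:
$m{\left(H,F \right)} = 2 F H$
$L = 90$ ($L = - 5 \left(-10 - 8\right) = \left(-5\right) \left(-18\right) = 90$)
$L + m{\left(23,21 \right)} 171 = 90 + 2 \cdot 21 \cdot 23 \cdot 171 = 90 + 966 \cdot 171 = 90 + 165186 = 165276$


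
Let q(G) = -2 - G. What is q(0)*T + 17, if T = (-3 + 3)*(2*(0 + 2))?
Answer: 17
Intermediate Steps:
T = 0 (T = 0*(2*2) = 0*4 = 0)
q(0)*T + 17 = (-2 - 1*0)*0 + 17 = (-2 + 0)*0 + 17 = -2*0 + 17 = 0 + 17 = 17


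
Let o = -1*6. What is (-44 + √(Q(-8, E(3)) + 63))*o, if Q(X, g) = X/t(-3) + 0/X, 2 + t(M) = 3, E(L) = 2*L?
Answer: 264 - 6*√55 ≈ 219.50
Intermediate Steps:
t(M) = 1 (t(M) = -2 + 3 = 1)
o = -6
Q(X, g) = X (Q(X, g) = X/1 + 0/X = X*1 + 0 = X + 0 = X)
(-44 + √(Q(-8, E(3)) + 63))*o = (-44 + √(-8 + 63))*(-6) = (-44 + √55)*(-6) = 264 - 6*√55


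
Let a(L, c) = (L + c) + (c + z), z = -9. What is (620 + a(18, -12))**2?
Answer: 366025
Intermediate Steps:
a(L, c) = -9 + L + 2*c (a(L, c) = (L + c) + (c - 9) = (L + c) + (-9 + c) = -9 + L + 2*c)
(620 + a(18, -12))**2 = (620 + (-9 + 18 + 2*(-12)))**2 = (620 + (-9 + 18 - 24))**2 = (620 - 15)**2 = 605**2 = 366025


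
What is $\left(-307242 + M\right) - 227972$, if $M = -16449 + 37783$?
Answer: $-513880$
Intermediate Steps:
$M = 21334$
$\left(-307242 + M\right) - 227972 = \left(-307242 + 21334\right) - 227972 = -285908 - 227972 = -513880$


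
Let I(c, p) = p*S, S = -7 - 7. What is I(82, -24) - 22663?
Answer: -22327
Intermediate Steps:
S = -14
I(c, p) = -14*p (I(c, p) = p*(-14) = -14*p)
I(82, -24) - 22663 = -14*(-24) - 22663 = 336 - 22663 = -22327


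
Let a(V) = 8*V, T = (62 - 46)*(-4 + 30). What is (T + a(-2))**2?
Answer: 160000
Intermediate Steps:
T = 416 (T = 16*26 = 416)
(T + a(-2))**2 = (416 + 8*(-2))**2 = (416 - 16)**2 = 400**2 = 160000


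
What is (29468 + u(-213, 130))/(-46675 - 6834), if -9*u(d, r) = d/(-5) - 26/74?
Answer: -49056404/89092485 ≈ -0.55062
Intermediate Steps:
u(d, r) = 13/333 + d/45 (u(d, r) = -(d/(-5) - 26/74)/9 = -(d*(-⅕) - 26*1/74)/9 = -(-d/5 - 13/37)/9 = -(-13/37 - d/5)/9 = 13/333 + d/45)
(29468 + u(-213, 130))/(-46675 - 6834) = (29468 + (13/333 + (1/45)*(-213)))/(-46675 - 6834) = (29468 + (13/333 - 71/15))/(-53509) = (29468 - 7816/1665)*(-1/53509) = (49056404/1665)*(-1/53509) = -49056404/89092485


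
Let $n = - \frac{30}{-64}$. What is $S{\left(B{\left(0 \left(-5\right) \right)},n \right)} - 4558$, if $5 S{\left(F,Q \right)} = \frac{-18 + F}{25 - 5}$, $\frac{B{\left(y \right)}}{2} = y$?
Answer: $- \frac{227909}{50} \approx -4558.2$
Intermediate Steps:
$B{\left(y \right)} = 2 y$
$n = \frac{15}{32}$ ($n = \left(-30\right) \left(- \frac{1}{64}\right) = \frac{15}{32} \approx 0.46875$)
$S{\left(F,Q \right)} = - \frac{9}{50} + \frac{F}{100}$ ($S{\left(F,Q \right)} = \frac{\left(-18 + F\right) \frac{1}{25 - 5}}{5} = \frac{\left(-18 + F\right) \frac{1}{20}}{5} = \frac{- \frac{9}{10} + \frac{F}{20}}{5} = - \frac{9}{50} + \frac{F}{100}$)
$S{\left(B{\left(0 \left(-5\right) \right)},n \right)} - 4558 = \left(- \frac{9}{50} + \frac{2 \cdot 0 \left(-5\right)}{100}\right) - 4558 = \left(- \frac{9}{50} + \frac{2 \cdot 0}{100}\right) - 4558 = \left(- \frac{9}{50} + \frac{1}{100} \cdot 0\right) - 4558 = \left(- \frac{9}{50} + 0\right) - 4558 = - \frac{9}{50} - 4558 = - \frac{227909}{50}$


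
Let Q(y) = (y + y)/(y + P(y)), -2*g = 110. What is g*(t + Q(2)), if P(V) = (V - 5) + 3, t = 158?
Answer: -8800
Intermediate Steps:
g = -55 (g = -1/2*110 = -55)
P(V) = -2 + V (P(V) = (-5 + V) + 3 = -2 + V)
Q(y) = 2*y/(-2 + 2*y) (Q(y) = (y + y)/(y + (-2 + y)) = (2*y)/(-2 + 2*y) = 2*y/(-2 + 2*y))
g*(t + Q(2)) = -55*(158 + 2/(-1 + 2)) = -55*(158 + 2/1) = -55*(158 + 2*1) = -55*(158 + 2) = -55*160 = -8800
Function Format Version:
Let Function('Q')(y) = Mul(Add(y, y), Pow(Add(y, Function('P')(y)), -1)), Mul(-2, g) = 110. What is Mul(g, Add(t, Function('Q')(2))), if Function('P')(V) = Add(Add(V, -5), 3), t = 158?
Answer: -8800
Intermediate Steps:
g = -55 (g = Mul(Rational(-1, 2), 110) = -55)
Function('P')(V) = Add(-2, V) (Function('P')(V) = Add(Add(-5, V), 3) = Add(-2, V))
Function('Q')(y) = Mul(2, y, Pow(Add(-2, Mul(2, y)), -1)) (Function('Q')(y) = Mul(Add(y, y), Pow(Add(y, Add(-2, y)), -1)) = Mul(Mul(2, y), Pow(Add(-2, Mul(2, y)), -1)) = Mul(2, y, Pow(Add(-2, Mul(2, y)), -1)))
Mul(g, Add(t, Function('Q')(2))) = Mul(-55, Add(158, Mul(2, Pow(Add(-1, 2), -1)))) = Mul(-55, Add(158, Mul(2, Pow(1, -1)))) = Mul(-55, Add(158, Mul(2, 1))) = Mul(-55, Add(158, 2)) = Mul(-55, 160) = -8800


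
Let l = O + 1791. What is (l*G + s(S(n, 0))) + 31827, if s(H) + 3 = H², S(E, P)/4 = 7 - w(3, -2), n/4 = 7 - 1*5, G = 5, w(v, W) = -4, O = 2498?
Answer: 55205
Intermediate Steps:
n = 8 (n = 4*(7 - 1*5) = 4*(7 - 5) = 4*2 = 8)
S(E, P) = 44 (S(E, P) = 4*(7 - 1*(-4)) = 4*(7 + 4) = 4*11 = 44)
l = 4289 (l = 2498 + 1791 = 4289)
s(H) = -3 + H²
(l*G + s(S(n, 0))) + 31827 = (4289*5 + (-3 + 44²)) + 31827 = (21445 + (-3 + 1936)) + 31827 = (21445 + 1933) + 31827 = 23378 + 31827 = 55205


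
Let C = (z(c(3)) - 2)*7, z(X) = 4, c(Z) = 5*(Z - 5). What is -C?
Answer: -14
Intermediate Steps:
c(Z) = -25 + 5*Z (c(Z) = 5*(-5 + Z) = -25 + 5*Z)
C = 14 (C = (4 - 2)*7 = 2*7 = 14)
-C = -1*14 = -14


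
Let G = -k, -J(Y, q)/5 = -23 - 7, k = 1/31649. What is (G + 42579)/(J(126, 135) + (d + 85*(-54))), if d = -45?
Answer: -269516554/28389153 ≈ -9.4937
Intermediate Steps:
k = 1/31649 ≈ 3.1597e-5
J(Y, q) = 150 (J(Y, q) = -5*(-23 - 7) = -5*(-30) = 150)
G = -1/31649 (G = -1*1/31649 = -1/31649 ≈ -3.1597e-5)
(G + 42579)/(J(126, 135) + (d + 85*(-54))) = (-1/31649 + 42579)/(150 + (-45 + 85*(-54))) = 1347582770/(31649*(150 + (-45 - 4590))) = 1347582770/(31649*(150 - 4635)) = (1347582770/31649)/(-4485) = (1347582770/31649)*(-1/4485) = -269516554/28389153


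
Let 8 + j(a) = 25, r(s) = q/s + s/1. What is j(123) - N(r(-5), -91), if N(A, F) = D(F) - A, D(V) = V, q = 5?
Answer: 102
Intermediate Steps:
r(s) = s + 5/s (r(s) = 5/s + s/1 = 5/s + s*1 = 5/s + s = s + 5/s)
j(a) = 17 (j(a) = -8 + 25 = 17)
N(A, F) = F - A
j(123) - N(r(-5), -91) = 17 - (-91 - (-5 + 5/(-5))) = 17 - (-91 - (-5 + 5*(-⅕))) = 17 - (-91 - (-5 - 1)) = 17 - (-91 - 1*(-6)) = 17 - (-91 + 6) = 17 - 1*(-85) = 17 + 85 = 102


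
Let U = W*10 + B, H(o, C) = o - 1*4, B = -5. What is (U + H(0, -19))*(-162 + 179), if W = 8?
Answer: 1207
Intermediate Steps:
H(o, C) = -4 + o (H(o, C) = o - 4 = -4 + o)
U = 75 (U = 8*10 - 5 = 80 - 5 = 75)
(U + H(0, -19))*(-162 + 179) = (75 + (-4 + 0))*(-162 + 179) = (75 - 4)*17 = 71*17 = 1207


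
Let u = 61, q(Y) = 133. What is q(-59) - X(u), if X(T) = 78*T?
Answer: -4625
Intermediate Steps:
q(-59) - X(u) = 133 - 78*61 = 133 - 1*4758 = 133 - 4758 = -4625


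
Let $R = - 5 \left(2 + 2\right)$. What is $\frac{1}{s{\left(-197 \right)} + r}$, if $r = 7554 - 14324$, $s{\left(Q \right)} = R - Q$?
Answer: $- \frac{1}{6593} \approx -0.00015168$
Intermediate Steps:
$R = -20$ ($R = \left(-5\right) 4 = -20$)
$s{\left(Q \right)} = -20 - Q$
$r = -6770$ ($r = 7554 - 14324 = -6770$)
$\frac{1}{s{\left(-197 \right)} + r} = \frac{1}{\left(-20 - -197\right) - 6770} = \frac{1}{\left(-20 + 197\right) - 6770} = \frac{1}{177 - 6770} = \frac{1}{-6593} = - \frac{1}{6593}$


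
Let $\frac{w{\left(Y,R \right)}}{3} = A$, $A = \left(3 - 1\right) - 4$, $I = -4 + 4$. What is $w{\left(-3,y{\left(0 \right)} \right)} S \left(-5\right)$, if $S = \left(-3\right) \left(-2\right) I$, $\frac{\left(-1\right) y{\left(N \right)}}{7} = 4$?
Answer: $0$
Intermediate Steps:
$I = 0$
$y{\left(N \right)} = -28$ ($y{\left(N \right)} = \left(-7\right) 4 = -28$)
$S = 0$ ($S = \left(-3\right) \left(-2\right) 0 = 6 \cdot 0 = 0$)
$A = -2$ ($A = 2 - 4 = -2$)
$w{\left(Y,R \right)} = -6$ ($w{\left(Y,R \right)} = 3 \left(-2\right) = -6$)
$w{\left(-3,y{\left(0 \right)} \right)} S \left(-5\right) = \left(-6\right) 0 \left(-5\right) = 0 \left(-5\right) = 0$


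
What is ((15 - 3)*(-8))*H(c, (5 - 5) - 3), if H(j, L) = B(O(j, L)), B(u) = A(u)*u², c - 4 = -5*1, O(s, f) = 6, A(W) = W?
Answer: -20736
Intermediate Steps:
c = -1 (c = 4 - 5*1 = 4 - 5 = -1)
B(u) = u³ (B(u) = u*u² = u³)
H(j, L) = 216 (H(j, L) = 6³ = 216)
((15 - 3)*(-8))*H(c, (5 - 5) - 3) = ((15 - 3)*(-8))*216 = (12*(-8))*216 = -96*216 = -20736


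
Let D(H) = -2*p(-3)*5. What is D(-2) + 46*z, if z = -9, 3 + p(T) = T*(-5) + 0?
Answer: -534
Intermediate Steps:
p(T) = -3 - 5*T (p(T) = -3 + (T*(-5) + 0) = -3 + (-5*T + 0) = -3 - 5*T)
D(H) = -120 (D(H) = -2*(-3 - 5*(-3))*5 = -2*(-3 + 15)*5 = -2*12*5 = -24*5 = -120)
D(-2) + 46*z = -120 + 46*(-9) = -120 - 414 = -534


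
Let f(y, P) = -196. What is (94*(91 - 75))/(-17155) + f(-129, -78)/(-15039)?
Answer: -409708/5489235 ≈ -0.074638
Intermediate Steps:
(94*(91 - 75))/(-17155) + f(-129, -78)/(-15039) = (94*(91 - 75))/(-17155) - 196/(-15039) = (94*16)*(-1/17155) - 196*(-1/15039) = 1504*(-1/17155) + 196/15039 = -32/365 + 196/15039 = -409708/5489235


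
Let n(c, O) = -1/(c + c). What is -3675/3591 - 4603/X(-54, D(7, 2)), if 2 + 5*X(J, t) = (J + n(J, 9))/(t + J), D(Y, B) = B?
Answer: 22101187865/923571 ≈ 23930.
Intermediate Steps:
n(c, O) = -1/(2*c)
X(J, t) = -⅖ + (J - 1/(2*J))/(5*(J + t)) (X(J, t) = -⅖ + ((J - 1/(2*J))/(t + J))/5 = -⅖ + ((J - 1/(2*J))/(J + t))/5 = -⅖ + (J - 1/(2*J))/(5*(J + t)))
-3675/3591 - 4603/X(-54, D(7, 2)) = -3675/3591 - 4603*(-540*(-54 + 2)/(-1 - 2*(-54)*(-54 + 2*2))) = -3675*1/3591 - 4603*28080/(-1 - 2*(-54)*(-54 + 4)) = -175/171 - 4603*28080/(-1 - 2*(-54)*(-50)) = -175/171 - 4603*28080/(-1 - 5400) = -175/171 - 4603/((⅒)*(-1/54)*(-1/52)*(-5401)) = -175/171 - 4603/(-5401/28080) = -175/171 - 4603*(-28080/5401) = -175/171 + 129252240/5401 = 22101187865/923571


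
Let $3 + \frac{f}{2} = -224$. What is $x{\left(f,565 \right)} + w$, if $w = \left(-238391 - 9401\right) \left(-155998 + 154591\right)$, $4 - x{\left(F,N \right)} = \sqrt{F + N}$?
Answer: $348643348 - \sqrt{111} \approx 3.4864 \cdot 10^{8}$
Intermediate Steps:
$f = -454$ ($f = -6 + 2 \left(-224\right) = -6 - 448 = -454$)
$x{\left(F,N \right)} = 4 - \sqrt{F + N}$
$w = 348643344$ ($w = \left(-247792\right) \left(-1407\right) = 348643344$)
$x{\left(f,565 \right)} + w = \left(4 - \sqrt{-454 + 565}\right) + 348643344 = \left(4 - \sqrt{111}\right) + 348643344 = 348643348 - \sqrt{111}$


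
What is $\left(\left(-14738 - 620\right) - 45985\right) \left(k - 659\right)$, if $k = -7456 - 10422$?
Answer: $1137115191$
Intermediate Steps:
$k = -17878$ ($k = -7456 - 10422 = -17878$)
$\left(\left(-14738 - 620\right) - 45985\right) \left(k - 659\right) = \left(\left(-14738 - 620\right) - 45985\right) \left(-17878 - 659\right) = \left(-15358 - 45985\right) \left(-18537\right) = \left(-61343\right) \left(-18537\right) = 1137115191$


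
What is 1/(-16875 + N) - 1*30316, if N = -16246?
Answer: -1004096237/33121 ≈ -30316.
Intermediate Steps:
1/(-16875 + N) - 1*30316 = 1/(-16875 - 16246) - 1*30316 = 1/(-33121) - 30316 = -1/33121 - 30316 = -1004096237/33121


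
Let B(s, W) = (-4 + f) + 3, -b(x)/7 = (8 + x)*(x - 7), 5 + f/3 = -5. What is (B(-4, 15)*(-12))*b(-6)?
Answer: 67704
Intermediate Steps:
f = -30 (f = -15 + 3*(-5) = -15 - 15 = -30)
b(x) = -7*(-7 + x)*(8 + x) (b(x) = -7*(8 + x)*(x - 7) = -7*(8 + x)*(-7 + x) = -7*(-7 + x)*(8 + x))
B(s, W) = -31 (B(s, W) = (-4 - 30) + 3 = -34 + 3 = -31)
(B(-4, 15)*(-12))*b(-6) = (-31*(-12))*(392 - 7*(-6) - 7*(-6)**2) = 372*(392 + 42 - 7*36) = 372*(392 + 42 - 252) = 372*182 = 67704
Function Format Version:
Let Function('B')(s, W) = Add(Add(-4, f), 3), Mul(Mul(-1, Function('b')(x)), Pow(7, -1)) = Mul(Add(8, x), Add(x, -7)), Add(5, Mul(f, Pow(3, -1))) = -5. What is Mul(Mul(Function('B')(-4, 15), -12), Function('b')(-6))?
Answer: 67704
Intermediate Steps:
f = -30 (f = Add(-15, Mul(3, -5)) = Add(-15, -15) = -30)
Function('b')(x) = Mul(-7, Add(-7, x), Add(8, x)) (Function('b')(x) = Mul(-7, Mul(Add(8, x), Add(x, -7))) = Mul(-7, Mul(Add(8, x), Add(-7, x))) = Mul(-7, Mul(Add(-7, x), Add(8, x))) = Mul(-7, Add(-7, x), Add(8, x)))
Function('B')(s, W) = -31 (Function('B')(s, W) = Add(Add(-4, -30), 3) = Add(-34, 3) = -31)
Mul(Mul(Function('B')(-4, 15), -12), Function('b')(-6)) = Mul(Mul(-31, -12), Add(392, Mul(-7, -6), Mul(-7, Pow(-6, 2)))) = Mul(372, Add(392, 42, Mul(-7, 36))) = Mul(372, Add(392, 42, -252)) = Mul(372, 182) = 67704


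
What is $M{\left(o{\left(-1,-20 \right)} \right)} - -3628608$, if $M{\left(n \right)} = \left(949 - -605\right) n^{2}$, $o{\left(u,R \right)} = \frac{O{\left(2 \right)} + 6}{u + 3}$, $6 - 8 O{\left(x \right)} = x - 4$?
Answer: $\frac{7295289}{2} \approx 3.6476 \cdot 10^{6}$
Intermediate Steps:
$O{\left(x \right)} = \frac{5}{4} - \frac{x}{8}$ ($O{\left(x \right)} = \frac{3}{4} - \frac{x - 4}{8} = \frac{3}{4} - \frac{-4 + x}{8} = \frac{3}{4} - \left(- \frac{1}{2} + \frac{x}{8}\right) = \frac{5}{4} - \frac{x}{8}$)
$o{\left(u,R \right)} = \frac{7}{3 + u}$ ($o{\left(u,R \right)} = \frac{\left(\frac{5}{4} - \frac{1}{4}\right) + 6}{u + 3} = \frac{\left(\frac{5}{4} - \frac{1}{4}\right) + 6}{3 + u} = \frac{1 + 6}{3 + u} = \frac{7}{3 + u}$)
$M{\left(n \right)} = 1554 n^{2}$ ($M{\left(n \right)} = \left(949 + 605\right) n^{2} = 1554 n^{2}$)
$M{\left(o{\left(-1,-20 \right)} \right)} - -3628608 = 1554 \left(\frac{7}{3 - 1}\right)^{2} - -3628608 = 1554 \left(\frac{7}{2}\right)^{2} + 3628608 = 1554 \cdot \frac{49}{4} + 3628608 = \frac{38073}{2} + 3628608 = \frac{7295289}{2}$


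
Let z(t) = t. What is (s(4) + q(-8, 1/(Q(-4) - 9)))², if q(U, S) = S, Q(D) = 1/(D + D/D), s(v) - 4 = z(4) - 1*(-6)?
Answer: 151321/784 ≈ 193.01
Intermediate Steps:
s(v) = 14 (s(v) = 4 + (4 - 1*(-6)) = 4 + (4 + 6) = 4 + 10 = 14)
Q(D) = 1/(1 + D) (Q(D) = 1/(D + 1) = 1/(1 + D))
(s(4) + q(-8, 1/(Q(-4) - 9)))² = (14 + 1/(1/(1 - 4) - 9))² = (14 + 1/(1/(-3) - 9))² = (14 + 1/(-⅓ - 9))² = (14 + 1/(-28/3))² = (14 - 3/28)² = (389/28)² = 151321/784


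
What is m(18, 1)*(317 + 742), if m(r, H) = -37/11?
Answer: -39183/11 ≈ -3562.1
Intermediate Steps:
m(r, H) = -37/11 (m(r, H) = -37*1/11 = -37/11)
m(18, 1)*(317 + 742) = -37*(317 + 742)/11 = -37/11*1059 = -39183/11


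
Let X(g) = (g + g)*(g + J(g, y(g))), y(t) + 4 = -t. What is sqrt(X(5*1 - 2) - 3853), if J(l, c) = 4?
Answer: I*sqrt(3811) ≈ 61.733*I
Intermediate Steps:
y(t) = -4 - t
X(g) = 2*g*(4 + g) (X(g) = (g + g)*(g + 4) = (2*g)*(4 + g) = 2*g*(4 + g))
sqrt(X(5*1 - 2) - 3853) = sqrt(2*(5*1 - 2)*(4 + (5*1 - 2)) - 3853) = sqrt(2*(5 - 2)*(4 + (5 - 2)) - 3853) = sqrt(2*3*(4 + 3) - 3853) = sqrt(2*3*7 - 3853) = sqrt(42 - 3853) = sqrt(-3811) = I*sqrt(3811)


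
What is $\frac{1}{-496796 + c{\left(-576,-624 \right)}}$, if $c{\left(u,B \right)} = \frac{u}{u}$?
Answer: $- \frac{1}{496795} \approx -2.0129 \cdot 10^{-6}$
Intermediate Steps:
$c{\left(u,B \right)} = 1$
$\frac{1}{-496796 + c{\left(-576,-624 \right)}} = \frac{1}{-496796 + 1} = \frac{1}{-496795} = - \frac{1}{496795}$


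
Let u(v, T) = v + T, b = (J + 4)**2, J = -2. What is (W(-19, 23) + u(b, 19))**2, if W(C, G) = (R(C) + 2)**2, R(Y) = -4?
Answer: 729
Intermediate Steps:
b = 4 (b = (-2 + 4)**2 = 2**2 = 4)
u(v, T) = T + v
W(C, G) = 4 (W(C, G) = (-4 + 2)**2 = (-2)**2 = 4)
(W(-19, 23) + u(b, 19))**2 = (4 + (19 + 4))**2 = (4 + 23)**2 = 27**2 = 729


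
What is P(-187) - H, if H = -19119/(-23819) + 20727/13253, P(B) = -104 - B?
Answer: 25453795661/315673207 ≈ 80.633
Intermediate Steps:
H = 747080520/315673207 (H = -19119*(-1/23819) + 20727*(1/13253) = 19119/23819 + 20727/13253 = 747080520/315673207 ≈ 2.3666)
P(-187) - H = (-104 - 1*(-187)) - 1*747080520/315673207 = (-104 + 187) - 747080520/315673207 = 83 - 747080520/315673207 = 25453795661/315673207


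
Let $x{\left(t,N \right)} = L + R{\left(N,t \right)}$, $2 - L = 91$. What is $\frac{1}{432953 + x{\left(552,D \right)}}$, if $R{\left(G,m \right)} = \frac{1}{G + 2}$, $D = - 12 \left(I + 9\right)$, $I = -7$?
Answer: $\frac{22}{9523007} \approx 2.3102 \cdot 10^{-6}$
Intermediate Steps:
$L = -89$ ($L = 2 - 91 = -89$)
$D = -24$ ($D = - 12 \left(-7 + 9\right) = \left(-12\right) 2 = -24$)
$R{\left(G,m \right)} = \frac{1}{2 + G}$
$x{\left(t,N \right)} = -89 + \frac{1}{2 + N}$
$\frac{1}{432953 + x{\left(552,D \right)}} = \frac{1}{432953 + \frac{-177 - -2136}{2 - 24}} = \frac{1}{432953 + \frac{-177 + 2136}{-22}} = \frac{1}{432953 - \frac{1959}{22}} = \frac{1}{\frac{9523007}{22}} = \frac{22}{9523007}$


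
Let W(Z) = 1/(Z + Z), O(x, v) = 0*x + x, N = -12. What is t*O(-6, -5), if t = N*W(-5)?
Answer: -36/5 ≈ -7.2000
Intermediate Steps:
O(x, v) = x (O(x, v) = 0 + x = x)
W(Z) = 1/(2*Z)
t = 6/5 (t = -6/(-5) = -6*(-1)/5 = -12*(-⅒) = 6/5 ≈ 1.2000)
t*O(-6, -5) = (6/5)*(-6) = -36/5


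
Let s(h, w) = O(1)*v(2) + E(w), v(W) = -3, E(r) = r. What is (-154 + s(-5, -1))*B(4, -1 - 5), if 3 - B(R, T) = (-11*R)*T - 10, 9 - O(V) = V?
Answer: 44929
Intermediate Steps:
O(V) = 9 - V
B(R, T) = 13 + 11*R*T (B(R, T) = 3 - ((-11*R)*T - 10) = 3 - (-11*R*T - 10) = 3 - (-10 - 11*R*T) = 3 + (10 + 11*R*T) = 13 + 11*R*T)
s(h, w) = -24 + w (s(h, w) = (9 - 1*1)*(-3) + w = (9 - 1)*(-3) + w = 8*(-3) + w = -24 + w)
(-154 + s(-5, -1))*B(4, -1 - 5) = (-154 + (-24 - 1))*(13 + 11*4*(-1 - 5)) = (-154 - 25)*(13 + 11*4*(-6)) = -179*(13 - 264) = -179*(-251) = 44929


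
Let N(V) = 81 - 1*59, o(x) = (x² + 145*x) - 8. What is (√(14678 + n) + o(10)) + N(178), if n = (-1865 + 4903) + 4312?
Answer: 1564 + 2*√5507 ≈ 1712.4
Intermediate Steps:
n = 7350 (n = 3038 + 4312 = 7350)
o(x) = -8 + x² + 145*x
N(V) = 22 (N(V) = 81 - 59 = 22)
(√(14678 + n) + o(10)) + N(178) = (√(14678 + 7350) + (-8 + 10² + 145*10)) + 22 = (√22028 + (-8 + 100 + 1450)) + 22 = (2*√5507 + 1542) + 22 = (1542 + 2*√5507) + 22 = 1564 + 2*√5507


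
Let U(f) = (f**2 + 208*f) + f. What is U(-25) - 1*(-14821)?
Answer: 10221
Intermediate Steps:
U(f) = f**2 + 209*f
U(-25) - 1*(-14821) = -25*(209 - 25) - 1*(-14821) = -25*184 + 14821 = -4600 + 14821 = 10221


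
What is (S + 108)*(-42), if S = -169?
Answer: 2562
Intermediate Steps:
(S + 108)*(-42) = (-169 + 108)*(-42) = -61*(-42) = 2562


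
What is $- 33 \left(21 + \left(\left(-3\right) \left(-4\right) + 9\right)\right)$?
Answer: $-1386$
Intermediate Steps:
$- 33 \left(21 + \left(\left(-3\right) \left(-4\right) + 9\right)\right) = - 33 \left(21 + \left(12 + 9\right)\right) = - 33 \left(21 + 21\right) = \left(-33\right) 42 = -1386$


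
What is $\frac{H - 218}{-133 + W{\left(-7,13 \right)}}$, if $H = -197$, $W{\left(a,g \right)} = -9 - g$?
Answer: $\frac{83}{31} \approx 2.6774$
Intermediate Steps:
$\frac{H - 218}{-133 + W{\left(-7,13 \right)}} = \frac{-197 - 218}{-133 - 22} = - \frac{415}{-133 - 22} = - \frac{415}{-155} = \left(-415\right) \left(- \frac{1}{155}\right) = \frac{83}{31}$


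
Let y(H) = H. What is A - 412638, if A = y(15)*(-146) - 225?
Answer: -415053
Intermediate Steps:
A = -2415 (A = 15*(-146) - 225 = -2190 - 225 = -2415)
A - 412638 = -2415 - 412638 = -415053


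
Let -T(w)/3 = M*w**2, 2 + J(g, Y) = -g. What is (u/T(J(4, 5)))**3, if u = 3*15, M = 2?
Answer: -125/13824 ≈ -0.0090422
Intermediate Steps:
J(g, Y) = -2 - g
u = 45
T(w) = -6*w**2
(u/T(J(4, 5)))**3 = (45/((-6*(-2 - 1*4)**2)))**3 = (45/((-6*(-2 - 4)**2)))**3 = (45/((-6*(-6)**2)))**3 = (45/((-6*36)))**3 = (45/(-216))**3 = (45*(-1/216))**3 = (-5/24)**3 = -125/13824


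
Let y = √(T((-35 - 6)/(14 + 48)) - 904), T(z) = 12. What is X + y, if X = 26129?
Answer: 26129 + 2*I*√223 ≈ 26129.0 + 29.866*I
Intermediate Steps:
y = 2*I*√223 (y = √(12 - 904) = √(-892) = 2*I*√223 ≈ 29.866*I)
X + y = 26129 + 2*I*√223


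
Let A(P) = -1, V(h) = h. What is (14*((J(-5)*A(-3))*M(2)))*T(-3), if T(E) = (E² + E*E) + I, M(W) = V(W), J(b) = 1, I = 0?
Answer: -504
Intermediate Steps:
M(W) = W
T(E) = 2*E² (T(E) = (E² + E*E) + 0 = (E² + E²) + 0 = 2*E² + 0 = 2*E²)
(14*((J(-5)*A(-3))*M(2)))*T(-3) = (14*((1*(-1))*2))*(2*(-3)²) = (14*(-1*2))*(2*9) = (14*(-2))*18 = -28*18 = -504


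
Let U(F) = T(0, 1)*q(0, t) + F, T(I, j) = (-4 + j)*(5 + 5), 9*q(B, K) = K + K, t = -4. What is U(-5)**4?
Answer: 17850625/81 ≈ 2.2038e+5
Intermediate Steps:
q(B, K) = 2*K/9 (q(B, K) = (K + K)/9 = (2*K)/9 = 2*K/9)
T(I, j) = -40 + 10*j (T(I, j) = (-4 + j)*10 = -40 + 10*j)
U(F) = 80/3 + F (U(F) = (-40 + 10*1)*((2/9)*(-4)) + F = (-40 + 10)*(-8/9) + F = -30*(-8/9) + F = 80/3 + F)
U(-5)**4 = (80/3 - 5)**4 = (65/3)**4 = 17850625/81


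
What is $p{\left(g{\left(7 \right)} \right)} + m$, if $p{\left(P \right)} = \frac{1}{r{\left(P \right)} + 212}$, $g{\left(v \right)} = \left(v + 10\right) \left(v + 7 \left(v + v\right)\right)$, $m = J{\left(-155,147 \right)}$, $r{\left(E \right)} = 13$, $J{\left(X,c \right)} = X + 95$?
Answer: $- \frac{13499}{225} \approx -59.996$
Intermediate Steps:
$J{\left(X,c \right)} = 95 + X$
$m = -60$ ($m = 95 - 155 = -60$)
$g{\left(v \right)} = 15 v \left(10 + v\right)$ ($g{\left(v \right)} = \left(10 + v\right) \left(v + 7 \cdot 2 v\right) = \left(10 + v\right) \left(v + 14 v\right) = \left(10 + v\right) 15 v = 15 v \left(10 + v\right)$)
$p{\left(P \right)} = \frac{1}{225}$ ($p{\left(P \right)} = \frac{1}{13 + 212} = \frac{1}{225}$)
$p{\left(g{\left(7 \right)} \right)} + m = \frac{1}{225} - 60 = - \frac{13499}{225}$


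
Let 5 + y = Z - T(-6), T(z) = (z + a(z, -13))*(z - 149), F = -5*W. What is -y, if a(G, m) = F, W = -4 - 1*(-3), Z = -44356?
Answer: 44516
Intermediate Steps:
W = -1 (W = -4 + 3 = -1)
F = 5 (F = -5*(-1) = 5)
a(G, m) = 5
T(z) = (-149 + z)*(5 + z) (T(z) = (z + 5)*(z - 149) = (5 + z)*(-149 + z) = (-149 + z)*(5 + z))
y = -44516 (y = -5 + (-44356 - (-745 + (-6)**2 - 144*(-6))) = -5 + (-44356 - (-745 + 36 + 864)) = -5 + (-44356 - 1*155) = -5 + (-44356 - 155) = -5 - 44511 = -44516)
-y = -1*(-44516) = 44516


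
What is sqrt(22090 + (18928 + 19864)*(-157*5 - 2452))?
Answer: I*sqrt(125547614) ≈ 11205.0*I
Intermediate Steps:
sqrt(22090 + (18928 + 19864)*(-157*5 - 2452)) = sqrt(22090 + 38792*(-785 - 2452)) = sqrt(22090 + 38792*(-3237)) = sqrt(22090 - 125569704) = sqrt(-125547614) = I*sqrt(125547614)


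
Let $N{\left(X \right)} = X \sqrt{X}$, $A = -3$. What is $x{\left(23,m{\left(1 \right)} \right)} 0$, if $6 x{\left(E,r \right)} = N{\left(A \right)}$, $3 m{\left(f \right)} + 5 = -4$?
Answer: $0$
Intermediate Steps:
$m{\left(f \right)} = -3$ ($m{\left(f \right)} = - \frac{5}{3} + \frac{1}{3} \left(-4\right) = - \frac{5}{3} - \frac{4}{3} = -3$)
$N{\left(X \right)} = X^{\frac{3}{2}}$
$x{\left(E,r \right)} = - \frac{i \sqrt{3}}{2}$ ($x{\left(E,r \right)} = \frac{\left(-3\right)^{\frac{3}{2}}}{6} = \frac{\left(-3\right) i \sqrt{3}}{6} = - \frac{i \sqrt{3}}{2}$)
$x{\left(23,m{\left(1 \right)} \right)} 0 = - \frac{i \sqrt{3}}{2} \cdot 0 = 0$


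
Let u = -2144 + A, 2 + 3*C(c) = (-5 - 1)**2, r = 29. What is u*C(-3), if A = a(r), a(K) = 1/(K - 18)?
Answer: -267274/11 ≈ -24298.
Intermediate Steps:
C(c) = 34/3 (C(c) = -2/3 + (-5 - 1)**2/3 = -2/3 + (1/3)*(-6)**2 = -2/3 + (1/3)*36 = -2/3 + 12 = 34/3)
a(K) = 1/(-18 + K)
A = 1/11 (A = 1/(-18 + 29) = 1/11 ≈ 0.090909)
u = -23583/11 (u = -2144 + 1/11 = -23583/11 ≈ -2143.9)
u*C(-3) = -23583/11*34/3 = -267274/11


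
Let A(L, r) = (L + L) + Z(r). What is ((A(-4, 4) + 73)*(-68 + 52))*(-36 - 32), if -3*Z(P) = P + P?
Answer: 203456/3 ≈ 67819.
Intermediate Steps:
Z(P) = -2*P/3 (Z(P) = -(P + P)/3 = -2*P/3)
A(L, r) = 2*L - 2*r/3 (A(L, r) = (L + L) - 2*r/3 = 2*L - 2*r/3)
((A(-4, 4) + 73)*(-68 + 52))*(-36 - 32) = (((2*(-4) - ⅔*4) + 73)*(-68 + 52))*(-36 - 32) = (((-8 - 8/3) + 73)*(-16))*(-68) = ((-32/3 + 73)*(-16))*(-68) = ((187/3)*(-16))*(-68) = -2992/3*(-68) = 203456/3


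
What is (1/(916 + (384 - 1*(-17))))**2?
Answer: 1/1734489 ≈ 5.7654e-7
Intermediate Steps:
(1/(916 + (384 - 1*(-17))))**2 = (1/(916 + (384 + 17)))**2 = (1/(916 + 401))**2 = (1/1317)**2 = 1/1734489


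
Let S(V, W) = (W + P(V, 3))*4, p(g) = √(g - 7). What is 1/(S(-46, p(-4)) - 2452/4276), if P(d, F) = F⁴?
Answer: 369599267/119739347985 - 4571044*I*√11/119739347985 ≈ 0.0030867 - 0.00012661*I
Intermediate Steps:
p(g) = √(-7 + g)
S(V, W) = 324 + 4*W (S(V, W) = (W + 3⁴)*4 = (W + 81)*4 = (81 + W)*4 = 324 + 4*W)
1/(S(-46, p(-4)) - 2452/4276) = 1/((324 + 4*√(-7 - 4)) - 2452/4276) = 1/((324 + 4*√(-11)) - 2452*1/4276) = 1/((324 + 4*(I*√11)) - 613/1069) = 1/((324 + 4*I*√11) - 613/1069) = 1/(345743/1069 + 4*I*√11)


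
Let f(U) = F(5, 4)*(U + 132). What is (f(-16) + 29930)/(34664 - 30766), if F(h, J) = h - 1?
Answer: 15197/1949 ≈ 7.7973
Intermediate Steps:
F(h, J) = -1 + h
f(U) = 528 + 4*U (f(U) = (-1 + 5)*(U + 132) = 4*(132 + U) = 528 + 4*U)
(f(-16) + 29930)/(34664 - 30766) = ((528 + 4*(-16)) + 29930)/(34664 - 30766) = ((528 - 64) + 29930)/3898 = (464 + 29930)*(1/3898) = 30394*(1/3898) = 15197/1949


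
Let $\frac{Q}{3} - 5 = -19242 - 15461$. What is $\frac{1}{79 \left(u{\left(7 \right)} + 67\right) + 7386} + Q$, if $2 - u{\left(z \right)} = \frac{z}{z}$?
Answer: $- \frac{1328031251}{12758} \approx -1.0409 \cdot 10^{5}$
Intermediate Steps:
$u{\left(z \right)} = 1$ ($u{\left(z \right)} = 2 - \frac{z}{z} = 2 - 1 = 1$)
$Q = -104094$ ($Q = 15 + 3 \left(-19242 - 15461\right) = 15 + 3 \left(-34703\right) = 15 - 104109 = -104094$)
$\frac{1}{79 \left(u{\left(7 \right)} + 67\right) + 7386} + Q = \frac{1}{79 \left(1 + 67\right) + 7386} - 104094 = \frac{1}{79 \cdot 68 + 7386} - 104094 = \frac{1}{5372 + 7386} - 104094 = \frac{1}{12758} - 104094 = - \frac{1328031251}{12758}$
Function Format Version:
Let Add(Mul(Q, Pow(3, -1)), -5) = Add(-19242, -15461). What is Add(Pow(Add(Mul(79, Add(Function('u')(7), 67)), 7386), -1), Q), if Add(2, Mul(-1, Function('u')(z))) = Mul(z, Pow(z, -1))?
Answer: Rational(-1328031251, 12758) ≈ -1.0409e+5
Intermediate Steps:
Function('u')(z) = 1 (Function('u')(z) = Add(2, Mul(-1, Mul(z, Pow(z, -1)))) = Add(2, Mul(-1, 1)) = Add(2, -1) = 1)
Q = -104094 (Q = Add(15, Mul(3, Add(-19242, -15461))) = Add(15, Mul(3, -34703)) = Add(15, -104109) = -104094)
Add(Pow(Add(Mul(79, Add(Function('u')(7), 67)), 7386), -1), Q) = Add(Pow(Add(Mul(79, Add(1, 67)), 7386), -1), -104094) = Add(Pow(Add(Mul(79, 68), 7386), -1), -104094) = Add(Pow(Add(5372, 7386), -1), -104094) = Add(Pow(12758, -1), -104094) = Add(Rational(1, 12758), -104094) = Rational(-1328031251, 12758)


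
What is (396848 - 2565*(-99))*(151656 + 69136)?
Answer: 143687680136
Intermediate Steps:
(396848 - 2565*(-99))*(151656 + 69136) = (396848 + 253935)*220792 = 650783*220792 = 143687680136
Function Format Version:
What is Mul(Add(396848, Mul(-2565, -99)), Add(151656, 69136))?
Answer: 143687680136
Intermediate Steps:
Mul(Add(396848, Mul(-2565, -99)), Add(151656, 69136)) = Mul(Add(396848, 253935), 220792) = Mul(650783, 220792) = 143687680136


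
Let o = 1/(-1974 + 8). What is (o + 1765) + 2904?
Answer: 9179253/1966 ≈ 4669.0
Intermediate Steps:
o = -1/1966 (o = 1/(-1966) = -1/1966 ≈ -0.00050865)
(o + 1765) + 2904 = (-1/1966 + 1765) + 2904 = 3469989/1966 + 2904 = 9179253/1966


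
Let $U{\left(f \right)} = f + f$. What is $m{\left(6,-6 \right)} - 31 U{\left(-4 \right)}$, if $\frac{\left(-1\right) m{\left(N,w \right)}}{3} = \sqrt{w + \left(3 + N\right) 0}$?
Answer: $248 - 3 i \sqrt{6} \approx 248.0 - 7.3485 i$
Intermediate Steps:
$U{\left(f \right)} = 2 f$
$m{\left(N,w \right)} = - 3 \sqrt{w}$ ($m{\left(N,w \right)} = - 3 \sqrt{w + \left(3 + N\right) 0} = - 3 \sqrt{w + 0} = - 3 \sqrt{w}$)
$m{\left(6,-6 \right)} - 31 U{\left(-4 \right)} = - 3 \sqrt{-6} - 31 \cdot 2 \left(-4\right) = - 3 i \sqrt{6} - -248 = - 3 i \sqrt{6} + 248 = 248 - 3 i \sqrt{6}$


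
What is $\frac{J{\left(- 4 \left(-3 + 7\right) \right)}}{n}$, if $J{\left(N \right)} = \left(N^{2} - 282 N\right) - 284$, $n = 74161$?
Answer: $\frac{4484}{74161} \approx 0.060463$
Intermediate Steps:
$J{\left(N \right)} = -284 + N^{2} - 282 N$
$\frac{J{\left(- 4 \left(-3 + 7\right) \right)}}{n} = \frac{-284 + \left(- 4 \left(-3 + 7\right)\right)^{2} - 282 \left(- 4 \left(-3 + 7\right)\right)}{74161} = \left(-284 + \left(\left(-4\right) 4\right)^{2} - 282 \left(\left(-4\right) 4\right)\right) \frac{1}{74161} = \left(-284 + \left(-16\right)^{2} - -4512\right) \frac{1}{74161} = \left(-284 + 256 + 4512\right) \frac{1}{74161} = 4484 \cdot \frac{1}{74161} = \frac{4484}{74161}$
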